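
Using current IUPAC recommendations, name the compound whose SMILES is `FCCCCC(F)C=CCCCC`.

7,11-difluoroundec-5-ene

Counting along the main chain through the multiple bond gives 11 carbons: the parent is undecane.
The chain contains a C=C double bond, so the unsaturation ending is -ene.
The numbering direction is chosen so that numbering from this end puts the double bond at C-5 rather than C-6.
That gives the double bond between C-5 and C-6; fluoro groups at C-7 and C-11.
Assembling the pieces gives 7,11-difluoroundec-5-ene.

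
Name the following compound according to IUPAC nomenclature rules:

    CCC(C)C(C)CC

3,4-dimethylhexane

The longest continuous carbon chain has 6 atoms, so the parent hydride is hexane.
Numbering from either end gives identical locants here.
That gives methyl groups at C-3 and C-4.
Assembling the pieces gives 3,4-dimethylhexane.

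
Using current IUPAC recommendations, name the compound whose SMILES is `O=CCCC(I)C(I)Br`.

The longest carbon chain that includes the –CHO group has 5 carbons, so the parent hydride is pentane.
An aldehyde (terminal –CHO) is the principal characteristic group, giving the suffix -al.
The numbering direction is chosen so that the aldehyde carbon is C-1 by definition.
That gives a bromo group at C-5; iodo groups at C-4 and C-5.
Substituent prefixes are cited in alphabetical order (multiplying prefixes like di-/tri- are ignored for ordering).
Assembling the pieces gives 5-bromo-4,5-diiodopentanal.

5-bromo-4,5-diiodopentanal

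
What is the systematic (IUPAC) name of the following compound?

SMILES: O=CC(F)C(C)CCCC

The longest chain bearing the –CHO group is 7 carbons long (heptane).
The principal characteristic group is an aldehyde (terminal –CHO), named with the suffix -al.
Choose the numbering such that the aldehyde carbon is C-1 by definition.
That gives a fluoro group at C-2; a methyl group at C-3.
Substituent prefixes are cited in alphabetical order (multiplying prefixes like di-/tri- are ignored for ordering).
The name is 2-fluoro-3-methylheptanal.

2-fluoro-3-methylheptanal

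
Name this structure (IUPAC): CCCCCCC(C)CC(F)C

The longest carbon chain is 10 atoms: the parent is decane.
The numbering direction is chosen so that the substituent locant set {2,4} is lower than {7,9} at the first point of difference.
This places a fluoro group at C-2; a methyl group at C-4.
Prefixes are listed alphabetically: fluoro, methyl.
Putting it together: 2-fluoro-4-methyldecane.

2-fluoro-4-methyldecane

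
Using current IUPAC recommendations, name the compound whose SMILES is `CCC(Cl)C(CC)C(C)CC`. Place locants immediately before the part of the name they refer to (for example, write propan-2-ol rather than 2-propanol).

The longest carbon chain is 7 atoms: the parent is heptane.
The numbering direction is chosen so that the locant sets are identical either way, so the alphabetically earlier chloro substituent takes the lower locant (3 rather than 5).
This places a chloro group at C-3; an ethyl group at C-4; a methyl group at C-5.
The substituents are ordered alphabetically, ignoring any di-/tri- multipliers.
Putting it together: 3-chloro-4-ethyl-5-methylheptane.

3-chloro-4-ethyl-5-methylheptane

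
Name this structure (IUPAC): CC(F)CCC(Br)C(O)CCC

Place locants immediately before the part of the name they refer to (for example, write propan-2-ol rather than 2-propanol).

5-bromo-8-fluorononan-4-ol

The longest carbon chain that includes the –OH group has 9 carbons, so the parent hydride is nonane.
The principal characteristic group is an alcohol (–OH), named with the suffix -ol.
Choose the numbering such that numbering from this end puts the hydroxyl group at C-4 rather than C-6.
This places the hydroxyl at C-4; a bromo group at C-5; a fluoro group at C-8.
Substituent prefixes are cited in alphabetical order (multiplying prefixes like di-/tri- are ignored for ordering).
Assembling the pieces gives 5-bromo-8-fluorononan-4-ol.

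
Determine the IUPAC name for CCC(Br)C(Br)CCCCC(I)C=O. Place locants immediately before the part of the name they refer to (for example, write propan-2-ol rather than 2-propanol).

The longest carbon chain that includes the –CHO group has 10 carbons, so the parent hydride is decane.
An aldehyde (terminal –CHO) is the principal characteristic group, giving the suffix -al.
The numbering direction is chosen so that the aldehyde carbon is C-1 by definition.
With this numbering: bromo groups at C-7 and C-8; an iodo group at C-2.
The substituents are ordered alphabetically, ignoring any di-/tri- multipliers.
Assembling the pieces gives 7,8-dibromo-2-iododecanal.

7,8-dibromo-2-iododecanal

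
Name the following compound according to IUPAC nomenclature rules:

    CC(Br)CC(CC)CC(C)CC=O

The longest carbon chain that includes the –CHO group has 8 carbons, so the parent hydride is octane.
The principal characteristic group is an aldehyde (terminal –CHO), named with the suffix -al.
Number the chain so that the aldehyde carbon is C-1 by definition.
That gives a bromo group at C-7; an ethyl group at C-5; a methyl group at C-3.
The substituents are ordered alphabetically, ignoring any di-/tri- multipliers.
Assembling the pieces gives 7-bromo-5-ethyl-3-methyloctanal.

7-bromo-5-ethyl-3-methyloctanal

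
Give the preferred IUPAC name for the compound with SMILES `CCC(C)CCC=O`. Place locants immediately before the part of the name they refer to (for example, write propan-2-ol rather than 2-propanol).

4-methylhexanal

Counting along the main chain through the –CHO group gives 6 carbons: the parent is hexane.
An aldehyde (terminal –CHO) is the principal characteristic group, giving the suffix -al.
Choose the numbering such that the aldehyde carbon is C-1 by definition.
This places a methyl group at C-4.
The name is 4-methylhexanal.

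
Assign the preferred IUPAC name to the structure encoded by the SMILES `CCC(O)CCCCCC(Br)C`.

The longest carbon chain that includes the –OH group has 10 carbons, so the parent hydride is decane.
The highest-priority functional group is an alcohol (–OH), so the name ends in -ol.
The numbering direction is chosen so that numbering from this end puts the hydroxyl group at C-3 rather than C-8.
This places the hydroxyl at C-3; a bromo group at C-9.
Putting it together: 9-bromodecan-3-ol.

9-bromodecan-3-ol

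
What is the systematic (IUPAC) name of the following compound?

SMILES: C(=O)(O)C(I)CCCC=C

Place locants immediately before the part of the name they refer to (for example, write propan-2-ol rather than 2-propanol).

Counting along the main chain through the –COOH group and the multiple bond gives 7 carbons: the parent is heptane.
The principal characteristic group is a carboxylic acid (terminal –COOH), named with the suffix -oic acid.
A C=C double bond in the chain gives the infix -ene-.
The numbering direction is chosen so that the carboxylic acid carbon is C-1 by definition.
This places the double bond between C-6 and C-7; an iodo group at C-2.
Putting it together: 2-iodohept-6-enoic acid.

2-iodohept-6-enoic acid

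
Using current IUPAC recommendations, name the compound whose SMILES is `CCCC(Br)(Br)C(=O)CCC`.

5,5-dibromooctan-4-one

Counting along the main chain through the carbonyl gives 8 carbons: the parent is octane.
The highest-priority functional group is a ketone (C=O on an internal carbon), so the name ends in -one.
Choose the numbering such that numbering from this end puts the carbonyl group at C-4 rather than C-5.
This places the carbonyl at C-4; two bromo groups at C-5.
Putting it together: 5,5-dibromooctan-4-one.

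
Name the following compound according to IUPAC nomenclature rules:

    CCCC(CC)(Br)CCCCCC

The longest continuous carbon chain has 10 atoms, so the parent hydride is decane.
The numbering direction is chosen so that the substituent locant set {4,4} is lower than {7,7} at the first point of difference.
With this numbering: a bromo group at C-4; an ethyl group at C-4.
Substituent prefixes are cited in alphabetical order (multiplying prefixes like di-/tri- are ignored for ordering).
Putting it together: 4-bromo-4-ethyldecane.

4-bromo-4-ethyldecane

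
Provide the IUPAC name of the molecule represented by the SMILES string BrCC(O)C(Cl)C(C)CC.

1-bromo-3-chloro-4-methylhexan-2-ol

Counting along the main chain through the –OH group gives 6 carbons: the parent is hexane.
An alcohol (–OH) is the principal characteristic group, giving the suffix -ol.
The numbering direction is chosen so that numbering from this end puts the hydroxyl group at C-2 rather than C-5.
That gives the hydroxyl at C-2; a bromo group at C-1; a chloro group at C-3; a methyl group at C-4.
Substituent prefixes are cited in alphabetical order (multiplying prefixes like di-/tri- are ignored for ordering).
Putting it together: 1-bromo-3-chloro-4-methylhexan-2-ol.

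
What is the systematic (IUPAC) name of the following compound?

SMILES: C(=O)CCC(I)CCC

4-iodoheptanal

The longest chain bearing the –CHO group is 7 carbons long (heptane).
An aldehyde (terminal –CHO) is the principal characteristic group, giving the suffix -al.
Number the chain so that the aldehyde carbon is C-1 by definition.
This places an iodo group at C-4.
The name is 4-iodoheptanal.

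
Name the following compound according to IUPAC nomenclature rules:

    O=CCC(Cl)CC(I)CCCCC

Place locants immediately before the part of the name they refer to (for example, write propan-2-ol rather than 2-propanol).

The longest chain bearing the –CHO group is 10 carbons long (decane).
The highest-priority functional group is an aldehyde (terminal –CHO), so the name ends in -al.
Number the chain so that the aldehyde carbon is C-1 by definition.
That gives a chloro group at C-3; an iodo group at C-5.
Prefixes are listed alphabetically: chloro, iodo.
Assembling the pieces gives 3-chloro-5-iododecanal.

3-chloro-5-iododecanal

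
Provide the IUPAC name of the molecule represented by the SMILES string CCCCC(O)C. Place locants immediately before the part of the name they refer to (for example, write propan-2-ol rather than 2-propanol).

hexan-2-ol

Counting along the main chain through the –OH group gives 6 carbons: the parent is hexane.
An alcohol (–OH) is the principal characteristic group, giving the suffix -ol.
The numbering direction is chosen so that numbering from this end puts the hydroxyl group at C-2 rather than C-5.
That gives the hydroxyl at C-2.
Assembling the pieces gives hexan-2-ol.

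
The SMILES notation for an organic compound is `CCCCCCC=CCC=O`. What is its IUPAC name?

Counting along the main chain through the –CHO group and the multiple bond gives 10 carbons: the parent is decane.
The highest-priority functional group is an aldehyde (terminal –CHO), so the name ends in -al.
The chain contains a C=C double bond, so the unsaturation ending is -ene.
Choose the numbering such that the aldehyde carbon is C-1 by definition.
That gives the double bond between C-3 and C-4.
The name is dec-3-enal.

dec-3-enal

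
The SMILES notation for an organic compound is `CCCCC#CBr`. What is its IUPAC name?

The longest chain bearing the multiple bond is 6 carbons long (hexane).
A C≡C triple bond in the chain gives the infix -yne-.
Choose the numbering such that numbering from this end puts the triple bond at C-1 rather than C-5.
This places the triple bond between C-1 and C-2; a bromo group at C-1.
Putting it together: 1-bromohex-1-yne.

1-bromohex-1-yne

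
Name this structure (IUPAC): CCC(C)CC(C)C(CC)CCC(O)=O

4-ethyl-5,7-dimethylnonanoic acid

The longest carbon chain that includes the –COOH group has 9 carbons, so the parent hydride is nonane.
The principal characteristic group is a carboxylic acid (terminal –COOH), named with the suffix -oic acid.
Choose the numbering such that the carboxylic acid carbon is C-1 by definition.
This places an ethyl group at C-4; methyl groups at C-5 and C-7.
Prefixes are listed alphabetically: ethyl, methyl.
Putting it together: 4-ethyl-5,7-dimethylnonanoic acid.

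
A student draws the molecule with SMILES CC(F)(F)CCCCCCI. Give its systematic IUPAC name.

7,7-difluoro-1-iodooctane

The longest continuous carbon chain has 8 atoms, so the parent hydride is octane.
Number the chain so that the substituent locant set {1,7,7} is lower than {2,2,8} at the first point of difference.
With this numbering: two fluoro groups at C-7; an iodo group at C-1.
Prefixes are listed alphabetically: fluoro, iodo.
Assembling the pieces gives 7,7-difluoro-1-iodooctane.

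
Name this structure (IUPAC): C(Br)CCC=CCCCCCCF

The longest carbon chain that includes the multiple bond has 11 carbons, so the parent hydride is undecane.
A C=C double bond in the chain gives the infix -ene-.
The numbering direction is chosen so that numbering from this end puts the double bond at C-4 rather than C-7.
This places the double bond between C-4 and C-5; a bromo group at C-1; a fluoro group at C-11.
Prefixes are listed alphabetically: bromo, fluoro.
Assembling the pieces gives 1-bromo-11-fluoroundec-4-ene.

1-bromo-11-fluoroundec-4-ene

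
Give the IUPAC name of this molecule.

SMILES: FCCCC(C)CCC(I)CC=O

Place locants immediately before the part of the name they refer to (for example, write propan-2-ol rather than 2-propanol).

9-fluoro-3-iodo-6-methylnonanal

The longest carbon chain that includes the –CHO group has 9 carbons, so the parent hydride is nonane.
The principal characteristic group is an aldehyde (terminal –CHO), named with the suffix -al.
Number the chain so that the aldehyde carbon is C-1 by definition.
This places a fluoro group at C-9; an iodo group at C-3; a methyl group at C-6.
Prefixes are listed alphabetically: fluoro, iodo, methyl.
Assembling the pieces gives 9-fluoro-3-iodo-6-methylnonanal.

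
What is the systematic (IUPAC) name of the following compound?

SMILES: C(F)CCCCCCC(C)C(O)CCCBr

The longest chain bearing the –OH group is 12 carbons long (dodecane).
The highest-priority functional group is an alcohol (–OH), so the name ends in -ol.
The numbering direction is chosen so that numbering from this end puts the hydroxyl group at C-4 rather than C-9.
This places the hydroxyl at C-4; a bromo group at C-1; a fluoro group at C-12; a methyl group at C-5.
Substituent prefixes are cited in alphabetical order (multiplying prefixes like di-/tri- are ignored for ordering).
Assembling the pieces gives 1-bromo-12-fluoro-5-methyldodecan-4-ol.

1-bromo-12-fluoro-5-methyldodecan-4-ol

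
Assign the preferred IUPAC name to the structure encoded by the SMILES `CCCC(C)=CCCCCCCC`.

The longest carbon chain that includes the multiple bond has 12 carbons, so the parent hydride is dodecane.
A C=C double bond in the chain gives the infix -ene-.
Number the chain so that numbering from this end puts the double bond at C-4 rather than C-8.
With this numbering: the double bond between C-4 and C-5; a methyl group at C-4.
Putting it together: 4-methyldodec-4-ene.

4-methyldodec-4-ene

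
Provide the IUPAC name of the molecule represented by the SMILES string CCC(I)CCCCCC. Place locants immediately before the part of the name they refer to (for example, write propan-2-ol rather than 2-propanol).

3-iodononane

The longest continuous carbon chain has 9 atoms, so the parent hydride is nonane.
The numbering direction is chosen so that the substituent locant set {3} is lower than {7} at the first point of difference.
This places an iodo group at C-3.
The name is 3-iodononane.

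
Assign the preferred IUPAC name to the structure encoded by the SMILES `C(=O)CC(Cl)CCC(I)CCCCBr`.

10-bromo-3-chloro-6-iododecanal

The longest chain bearing the –CHO group is 10 carbons long (decane).
An aldehyde (terminal –CHO) is the principal characteristic group, giving the suffix -al.
Number the chain so that the aldehyde carbon is C-1 by definition.
With this numbering: a bromo group at C-10; a chloro group at C-3; an iodo group at C-6.
The substituents are ordered alphabetically, ignoring any di-/tri- multipliers.
The name is 10-bromo-3-chloro-6-iododecanal.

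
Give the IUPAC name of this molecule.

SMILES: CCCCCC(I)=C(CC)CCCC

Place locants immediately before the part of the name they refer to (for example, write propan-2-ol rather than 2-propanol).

Counting along the main chain through the multiple bond gives 11 carbons: the parent is undecane.
A C=C double bond in the chain gives the infix -ene-.
Choose the numbering such that numbering from this end puts the double bond at C-5 rather than C-6.
This places the double bond between C-5 and C-6; an ethyl group at C-5; an iodo group at C-6.
Prefixes are listed alphabetically: ethyl, iodo.
The name is 5-ethyl-6-iodoundec-5-ene.

5-ethyl-6-iodoundec-5-ene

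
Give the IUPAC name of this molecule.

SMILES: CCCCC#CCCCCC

undec-5-yne

The longest chain bearing the multiple bond is 11 carbons long (undecane).
There is one C≡C triple bond, indicated by the ending -yne.
Number the chain so that numbering from this end puts the triple bond at C-5 rather than C-6.
With this numbering: the triple bond between C-5 and C-6.
Putting it together: undec-5-yne.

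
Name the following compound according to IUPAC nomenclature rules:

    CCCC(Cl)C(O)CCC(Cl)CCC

Counting along the main chain through the –OH group gives 11 carbons: the parent is undecane.
An alcohol (–OH) is the principal characteristic group, giving the suffix -ol.
Choose the numbering such that numbering from this end puts the hydroxyl group at C-5 rather than C-7.
This places the hydroxyl at C-5; chloro groups at C-4 and C-8.
The name is 4,8-dichloroundecan-5-ol.

4,8-dichloroundecan-5-ol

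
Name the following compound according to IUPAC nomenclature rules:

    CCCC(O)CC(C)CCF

The longest carbon chain that includes the –OH group has 8 carbons, so the parent hydride is octane.
An alcohol (–OH) is the principal characteristic group, giving the suffix -ol.
Number the chain so that numbering from this end puts the hydroxyl group at C-4 rather than C-5.
That gives the hydroxyl at C-4; a fluoro group at C-8; a methyl group at C-6.
Prefixes are listed alphabetically: fluoro, methyl.
The name is 8-fluoro-6-methyloctan-4-ol.

8-fluoro-6-methyloctan-4-ol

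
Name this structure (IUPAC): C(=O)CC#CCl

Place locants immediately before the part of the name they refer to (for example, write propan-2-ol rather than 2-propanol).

Counting along the main chain through the –CHO group and the multiple bond gives 4 carbons: the parent is butane.
The highest-priority functional group is an aldehyde (terminal –CHO), so the name ends in -al.
The chain contains a C≡C triple bond, so the unsaturation ending is -yne.
Number the chain so that the aldehyde carbon is C-1 by definition.
This places the triple bond between C-3 and C-4; a chloro group at C-4.
Assembling the pieces gives 4-chlorobut-3-ynal.

4-chlorobut-3-ynal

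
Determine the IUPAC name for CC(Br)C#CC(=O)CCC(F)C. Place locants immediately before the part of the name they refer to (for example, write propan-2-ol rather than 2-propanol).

2-bromo-8-fluoronon-3-yn-5-one

Counting along the main chain through the carbonyl and the multiple bond gives 9 carbons: the parent is nonane.
The principal characteristic group is a ketone (C=O on an internal carbon), named with the suffix -one.
The chain contains a C≡C triple bond, so the unsaturation ending is -yne.
The numbering direction is chosen so that numbering from this end puts the triple bond at C-3 rather than C-6.
This places the carbonyl at C-5; the triple bond between C-3 and C-4; a bromo group at C-2; a fluoro group at C-8.
Substituent prefixes are cited in alphabetical order (multiplying prefixes like di-/tri- are ignored for ordering).
The name is 2-bromo-8-fluoronon-3-yn-5-one.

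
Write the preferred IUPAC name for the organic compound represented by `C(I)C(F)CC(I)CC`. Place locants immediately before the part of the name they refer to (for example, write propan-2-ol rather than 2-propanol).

2-fluoro-1,4-diiodohexane

The longest continuous carbon chain has 6 atoms, so the parent hydride is hexane.
Choose the numbering such that the substituent locant set {1,2,4} is lower than {3,5,6} at the first point of difference.
This places a fluoro group at C-2; iodo groups at C-1 and C-4.
Prefixes are listed alphabetically: fluoro, iodo.
Assembling the pieces gives 2-fluoro-1,4-diiodohexane.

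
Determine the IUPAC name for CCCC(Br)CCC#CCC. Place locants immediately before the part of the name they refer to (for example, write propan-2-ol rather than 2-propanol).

7-bromodec-3-yne

The longest chain bearing the multiple bond is 10 carbons long (decane).
There is one C≡C triple bond, indicated by the ending -yne.
Choose the numbering such that numbering from this end puts the triple bond at C-3 rather than C-7.
This places the triple bond between C-3 and C-4; a bromo group at C-7.
Putting it together: 7-bromodec-3-yne.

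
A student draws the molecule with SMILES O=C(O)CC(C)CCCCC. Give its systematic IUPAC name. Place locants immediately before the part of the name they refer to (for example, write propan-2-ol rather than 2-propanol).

The longest carbon chain that includes the –COOH group has 8 carbons, so the parent hydride is octane.
The principal characteristic group is a carboxylic acid (terminal –COOH), named with the suffix -oic acid.
Choose the numbering such that the carboxylic acid carbon is C-1 by definition.
With this numbering: a methyl group at C-3.
The name is 3-methyloctanoic acid.

3-methyloctanoic acid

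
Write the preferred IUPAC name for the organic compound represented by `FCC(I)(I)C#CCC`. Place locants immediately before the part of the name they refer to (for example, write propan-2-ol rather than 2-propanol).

1-fluoro-2,2-diiodohex-3-yne

The longest chain bearing the multiple bond is 6 carbons long (hexane).
The chain contains a C≡C triple bond, so the unsaturation ending is -yne.
Number the chain so that the substituent locant set {1,2,2} is lower than {5,5,6} at the first point of difference.
This places the triple bond between C-3 and C-4; a fluoro group at C-1; two iodo groups at C-2.
Prefixes are listed alphabetically: fluoro, iodo.
Assembling the pieces gives 1-fluoro-2,2-diiodohex-3-yne.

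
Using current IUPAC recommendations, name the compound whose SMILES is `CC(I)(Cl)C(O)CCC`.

2-chloro-2-iodohexan-3-ol

The longest chain bearing the –OH group is 6 carbons long (hexane).
The highest-priority functional group is an alcohol (–OH), so the name ends in -ol.
Choose the numbering such that numbering from this end puts the hydroxyl group at C-3 rather than C-4.
That gives the hydroxyl at C-3; a chloro group at C-2; an iodo group at C-2.
Substituent prefixes are cited in alphabetical order (multiplying prefixes like di-/tri- are ignored for ordering).
Putting it together: 2-chloro-2-iodohexan-3-ol.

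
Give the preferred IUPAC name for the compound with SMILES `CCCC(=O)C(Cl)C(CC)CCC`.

5-chloro-6-ethylnonan-4-one

The longest carbon chain that includes the carbonyl has 9 carbons, so the parent hydride is nonane.
The highest-priority functional group is a ketone (C=O on an internal carbon), so the name ends in -one.
Number the chain so that numbering from this end puts the carbonyl group at C-4 rather than C-6.
This places the carbonyl at C-4; a chloro group at C-5; an ethyl group at C-6.
Substituent prefixes are cited in alphabetical order (multiplying prefixes like di-/tri- are ignored for ordering).
Assembling the pieces gives 5-chloro-6-ethylnonan-4-one.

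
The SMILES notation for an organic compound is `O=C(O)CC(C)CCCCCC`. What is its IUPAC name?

The longest carbon chain that includes the –COOH group has 9 carbons, so the parent hydride is nonane.
The highest-priority functional group is a carboxylic acid (terminal –COOH), so the name ends in -oic acid.
Choose the numbering such that the carboxylic acid carbon is C-1 by definition.
With this numbering: a methyl group at C-3.
The name is 3-methylnonanoic acid.

3-methylnonanoic acid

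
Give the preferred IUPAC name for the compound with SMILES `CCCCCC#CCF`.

1-fluorooct-2-yne

The longest carbon chain that includes the multiple bond has 8 carbons, so the parent hydride is octane.
A C≡C triple bond in the chain gives the infix -yne-.
Number the chain so that numbering from this end puts the triple bond at C-2 rather than C-6.
That gives the triple bond between C-2 and C-3; a fluoro group at C-1.
Assembling the pieces gives 1-fluorooct-2-yne.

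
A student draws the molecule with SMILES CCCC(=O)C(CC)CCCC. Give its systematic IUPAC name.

Counting along the main chain through the carbonyl gives 9 carbons: the parent is nonane.
The highest-priority functional group is a ketone (C=O on an internal carbon), so the name ends in -one.
The numbering direction is chosen so that numbering from this end puts the carbonyl group at C-4 rather than C-6.
This places the carbonyl at C-4; an ethyl group at C-5.
Assembling the pieces gives 5-ethylnonan-4-one.

5-ethylnonan-4-one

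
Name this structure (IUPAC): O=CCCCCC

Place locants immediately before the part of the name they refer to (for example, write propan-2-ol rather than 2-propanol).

Counting along the main chain through the –CHO group gives 6 carbons: the parent is hexane.
An aldehyde (terminal –CHO) is the principal characteristic group, giving the suffix -al.
Number the chain so that the aldehyde carbon is C-1 by definition.
Putting it together: hexanal.

hexanal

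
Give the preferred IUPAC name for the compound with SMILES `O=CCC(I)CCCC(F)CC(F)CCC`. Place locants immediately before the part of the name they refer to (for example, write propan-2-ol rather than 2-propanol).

The longest chain bearing the –CHO group is 12 carbons long (dodecane).
The principal characteristic group is an aldehyde (terminal –CHO), named with the suffix -al.
Number the chain so that the aldehyde carbon is C-1 by definition.
This places fluoro groups at C-7 and C-9; an iodo group at C-3.
Substituent prefixes are cited in alphabetical order (multiplying prefixes like di-/tri- are ignored for ordering).
Putting it together: 7,9-difluoro-3-iodododecanal.

7,9-difluoro-3-iodododecanal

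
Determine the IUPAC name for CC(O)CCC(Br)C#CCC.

The longest chain bearing the –OH group and the multiple bond is 9 carbons long (nonane).
The principal characteristic group is an alcohol (–OH), named with the suffix -ol.
There is one C≡C triple bond, indicated by the ending -yne.
Choose the numbering such that numbering from this end puts the hydroxyl group at C-2 rather than C-8.
With this numbering: the hydroxyl at C-2; the triple bond between C-6 and C-7; a bromo group at C-5.
Assembling the pieces gives 5-bromonon-6-yn-2-ol.

5-bromonon-6-yn-2-ol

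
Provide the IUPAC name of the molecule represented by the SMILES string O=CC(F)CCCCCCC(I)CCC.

The longest carbon chain that includes the –CHO group has 12 carbons, so the parent hydride is dodecane.
The principal characteristic group is an aldehyde (terminal –CHO), named with the suffix -al.
Choose the numbering such that the aldehyde carbon is C-1 by definition.
This places a fluoro group at C-2; an iodo group at C-9.
The substituents are ordered alphabetically, ignoring any di-/tri- multipliers.
Assembling the pieces gives 2-fluoro-9-iodododecanal.

2-fluoro-9-iodododecanal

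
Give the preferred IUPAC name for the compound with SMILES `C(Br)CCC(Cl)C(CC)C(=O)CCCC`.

Counting along the main chain through the carbonyl gives 10 carbons: the parent is decane.
The principal characteristic group is a ketone (C=O on an internal carbon), named with the suffix -one.
Choose the numbering such that numbering from this end puts the carbonyl group at C-5 rather than C-6.
With this numbering: the carbonyl at C-5; a bromo group at C-10; a chloro group at C-7; an ethyl group at C-6.
The substituents are ordered alphabetically, ignoring any di-/tri- multipliers.
Assembling the pieces gives 10-bromo-7-chloro-6-ethyldecan-5-one.

10-bromo-7-chloro-6-ethyldecan-5-one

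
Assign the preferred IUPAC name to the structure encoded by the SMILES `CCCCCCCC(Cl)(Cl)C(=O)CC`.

4,4-dichloroundecan-3-one

The longest carbon chain that includes the carbonyl has 11 carbons, so the parent hydride is undecane.
A ketone (C=O on an internal carbon) is the principal characteristic group, giving the suffix -one.
The numbering direction is chosen so that numbering from this end puts the carbonyl group at C-3 rather than C-9.
That gives the carbonyl at C-3; two chloro groups at C-4.
The name is 4,4-dichloroundecan-3-one.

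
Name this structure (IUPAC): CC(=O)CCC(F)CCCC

The longest carbon chain that includes the carbonyl has 9 carbons, so the parent hydride is nonane.
The highest-priority functional group is a ketone (C=O on an internal carbon), so the name ends in -one.
Number the chain so that numbering from this end puts the carbonyl group at C-2 rather than C-8.
With this numbering: the carbonyl at C-2; a fluoro group at C-5.
Putting it together: 5-fluorononan-2-one.

5-fluorononan-2-one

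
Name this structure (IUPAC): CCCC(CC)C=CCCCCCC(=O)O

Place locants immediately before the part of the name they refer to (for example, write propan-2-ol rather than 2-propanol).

9-ethyldodec-7-enoic acid

The longest carbon chain that includes the –COOH group and the multiple bond has 12 carbons, so the parent hydride is dodecane.
A carboxylic acid (terminal –COOH) is the principal characteristic group, giving the suffix -oic acid.
The chain contains a C=C double bond, so the unsaturation ending is -ene.
Choose the numbering such that the carboxylic acid carbon is C-1 by definition.
This places the double bond between C-7 and C-8; an ethyl group at C-9.
Putting it together: 9-ethyldodec-7-enoic acid.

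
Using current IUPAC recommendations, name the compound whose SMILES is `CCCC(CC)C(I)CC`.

The longest carbon chain is 7 atoms: the parent is heptane.
Number the chain so that the substituent locant set {3,4} is lower than {4,5} at the first point of difference.
That gives an ethyl group at C-4; an iodo group at C-3.
The substituents are ordered alphabetically, ignoring any di-/tri- multipliers.
Assembling the pieces gives 4-ethyl-3-iodoheptane.

4-ethyl-3-iodoheptane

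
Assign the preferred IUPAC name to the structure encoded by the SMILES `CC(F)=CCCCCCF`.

2,8-difluorooct-2-ene

The longest chain bearing the multiple bond is 8 carbons long (octane).
A C=C double bond in the chain gives the infix -ene-.
Number the chain so that numbering from this end puts the double bond at C-2 rather than C-6.
With this numbering: the double bond between C-2 and C-3; fluoro groups at C-2 and C-8.
Putting it together: 2,8-difluorooct-2-ene.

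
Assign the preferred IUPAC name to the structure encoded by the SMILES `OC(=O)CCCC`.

pentanoic acid

The longest carbon chain that includes the –COOH group has 5 carbons, so the parent hydride is pentane.
A carboxylic acid (terminal –COOH) is the principal characteristic group, giving the suffix -oic acid.
Number the chain so that the carboxylic acid carbon is C-1 by definition.
Putting it together: pentanoic acid.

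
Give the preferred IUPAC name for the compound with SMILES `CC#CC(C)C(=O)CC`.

The longest carbon chain that includes the carbonyl and the multiple bond has 7 carbons, so the parent hydride is heptane.
The principal characteristic group is a ketone (C=O on an internal carbon), named with the suffix -one.
A C≡C triple bond in the chain gives the infix -yne-.
The numbering direction is chosen so that numbering from this end puts the carbonyl group at C-3 rather than C-5.
This places the carbonyl at C-3; the triple bond between C-5 and C-6; a methyl group at C-4.
Putting it together: 4-methylhept-5-yn-3-one.

4-methylhept-5-yn-3-one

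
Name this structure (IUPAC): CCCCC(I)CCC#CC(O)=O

The longest carbon chain that includes the –COOH group and the multiple bond has 10 carbons, so the parent hydride is decane.
The highest-priority functional group is a carboxylic acid (terminal –COOH), so the name ends in -oic acid.
The chain contains a C≡C triple bond, so the unsaturation ending is -yne.
The numbering direction is chosen so that the carboxylic acid carbon is C-1 by definition.
That gives the triple bond between C-2 and C-3; an iodo group at C-6.
Assembling the pieces gives 6-iododec-2-ynoic acid.

6-iododec-2-ynoic acid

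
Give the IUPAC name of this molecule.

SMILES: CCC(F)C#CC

The longest chain bearing the multiple bond is 6 carbons long (hexane).
The chain contains a C≡C triple bond, so the unsaturation ending is -yne.
The numbering direction is chosen so that numbering from this end puts the triple bond at C-2 rather than C-4.
This places the triple bond between C-2 and C-3; a fluoro group at C-4.
Assembling the pieces gives 4-fluorohex-2-yne.

4-fluorohex-2-yne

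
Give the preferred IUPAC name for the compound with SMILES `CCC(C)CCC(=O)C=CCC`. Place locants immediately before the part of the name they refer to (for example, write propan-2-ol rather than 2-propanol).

8-methyldec-3-en-5-one

The longest carbon chain that includes the carbonyl and the multiple bond has 10 carbons, so the parent hydride is decane.
A ketone (C=O on an internal carbon) is the principal characteristic group, giving the suffix -one.
There is one C=C double bond, indicated by the ending -ene.
The numbering direction is chosen so that numbering from this end puts the carbonyl group at C-5 rather than C-6.
With this numbering: the carbonyl at C-5; the double bond between C-3 and C-4; a methyl group at C-8.
Assembling the pieces gives 8-methyldec-3-en-5-one.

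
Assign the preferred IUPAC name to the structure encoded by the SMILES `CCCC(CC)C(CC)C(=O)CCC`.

5,6-diethylnonan-4-one

The longest chain bearing the carbonyl is 9 carbons long (nonane).
The highest-priority functional group is a ketone (C=O on an internal carbon), so the name ends in -one.
Choose the numbering such that numbering from this end puts the carbonyl group at C-4 rather than C-6.
That gives the carbonyl at C-4; ethyl groups at C-5 and C-6.
Assembling the pieces gives 5,6-diethylnonan-4-one.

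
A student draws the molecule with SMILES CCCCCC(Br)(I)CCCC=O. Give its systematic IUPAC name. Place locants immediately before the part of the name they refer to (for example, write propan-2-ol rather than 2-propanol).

Counting along the main chain through the –CHO group gives 10 carbons: the parent is decane.
The principal characteristic group is an aldehyde (terminal –CHO), named with the suffix -al.
Choose the numbering such that the aldehyde carbon is C-1 by definition.
This places a bromo group at C-5; an iodo group at C-5.
Prefixes are listed alphabetically: bromo, iodo.
The name is 5-bromo-5-iododecanal.

5-bromo-5-iododecanal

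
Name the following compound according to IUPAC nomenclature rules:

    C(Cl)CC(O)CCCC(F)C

1-chloro-7-fluorooctan-3-ol

The longest carbon chain that includes the –OH group has 8 carbons, so the parent hydride is octane.
An alcohol (–OH) is the principal characteristic group, giving the suffix -ol.
The numbering direction is chosen so that numbering from this end puts the hydroxyl group at C-3 rather than C-6.
With this numbering: the hydroxyl at C-3; a chloro group at C-1; a fluoro group at C-7.
The substituents are ordered alphabetically, ignoring any di-/tri- multipliers.
Assembling the pieces gives 1-chloro-7-fluorooctan-3-ol.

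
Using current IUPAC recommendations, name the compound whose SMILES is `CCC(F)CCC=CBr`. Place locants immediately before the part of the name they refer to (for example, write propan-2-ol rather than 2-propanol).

1-bromo-5-fluorohept-1-ene

Counting along the main chain through the multiple bond gives 7 carbons: the parent is heptane.
A C=C double bond in the chain gives the infix -ene-.
Number the chain so that numbering from this end puts the double bond at C-1 rather than C-6.
With this numbering: the double bond between C-1 and C-2; a bromo group at C-1; a fluoro group at C-5.
The substituents are ordered alphabetically, ignoring any di-/tri- multipliers.
Assembling the pieces gives 1-bromo-5-fluorohept-1-ene.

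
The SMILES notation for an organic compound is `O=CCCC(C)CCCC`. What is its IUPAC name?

4-methyloctanal

Counting along the main chain through the –CHO group gives 8 carbons: the parent is octane.
An aldehyde (terminal –CHO) is the principal characteristic group, giving the suffix -al.
Choose the numbering such that the aldehyde carbon is C-1 by definition.
With this numbering: a methyl group at C-4.
The name is 4-methyloctanal.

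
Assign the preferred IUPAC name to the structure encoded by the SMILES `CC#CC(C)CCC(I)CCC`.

7-iodo-4-methyldec-2-yne

The longest chain bearing the multiple bond is 10 carbons long (decane).
There is one C≡C triple bond, indicated by the ending -yne.
Number the chain so that numbering from this end puts the triple bond at C-2 rather than C-8.
That gives the triple bond between C-2 and C-3; an iodo group at C-7; a methyl group at C-4.
Substituent prefixes are cited in alphabetical order (multiplying prefixes like di-/tri- are ignored for ordering).
Putting it together: 7-iodo-4-methyldec-2-yne.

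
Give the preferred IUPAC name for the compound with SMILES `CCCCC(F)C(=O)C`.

Counting along the main chain through the carbonyl gives 7 carbons: the parent is heptane.
A ketone (C=O on an internal carbon) is the principal characteristic group, giving the suffix -one.
Choose the numbering such that numbering from this end puts the carbonyl group at C-2 rather than C-6.
This places the carbonyl at C-2; a fluoro group at C-3.
The name is 3-fluoroheptan-2-one.

3-fluoroheptan-2-one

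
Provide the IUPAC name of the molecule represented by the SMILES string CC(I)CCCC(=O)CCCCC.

The longest carbon chain that includes the carbonyl has 11 carbons, so the parent hydride is undecane.
A ketone (C=O on an internal carbon) is the principal characteristic group, giving the suffix -one.
The numbering direction is chosen so that the substituent locant set {2} is lower than {10} at the first point of difference.
With this numbering: the carbonyl at C-6; an iodo group at C-2.
Assembling the pieces gives 2-iodoundecan-6-one.

2-iodoundecan-6-one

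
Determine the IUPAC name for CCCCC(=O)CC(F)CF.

1,2-difluorooctan-4-one

The longest chain bearing the carbonyl is 8 carbons long (octane).
A ketone (C=O on an internal carbon) is the principal characteristic group, giving the suffix -one.
Number the chain so that numbering from this end puts the carbonyl group at C-4 rather than C-5.
This places the carbonyl at C-4; fluoro groups at C-1 and C-2.
Assembling the pieces gives 1,2-difluorooctan-4-one.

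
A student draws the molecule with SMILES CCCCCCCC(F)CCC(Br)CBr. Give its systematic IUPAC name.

1,2-dibromo-5-fluorododecane

The longest continuous carbon chain has 12 atoms, so the parent hydride is dodecane.
The numbering direction is chosen so that the substituent locant set {1,2,5} is lower than {8,11,12} at the first point of difference.
With this numbering: bromo groups at C-1 and C-2; a fluoro group at C-5.
Substituent prefixes are cited in alphabetical order (multiplying prefixes like di-/tri- are ignored for ordering).
The name is 1,2-dibromo-5-fluorododecane.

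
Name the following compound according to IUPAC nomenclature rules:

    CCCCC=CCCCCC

undec-5-ene

The longest carbon chain that includes the multiple bond has 11 carbons, so the parent hydride is undecane.
There is one C=C double bond, indicated by the ending -ene.
Choose the numbering such that numbering from this end puts the double bond at C-5 rather than C-6.
With this numbering: the double bond between C-5 and C-6.
Assembling the pieces gives undec-5-ene.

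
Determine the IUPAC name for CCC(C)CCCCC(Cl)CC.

The parent chain contains 10 carbons (decane).
Number the chain so that the locant sets are identical either way, so the alphabetically earlier chloro substituent takes the lower locant (3 rather than 8).
This places a chloro group at C-3; a methyl group at C-8.
Prefixes are listed alphabetically: chloro, methyl.
Assembling the pieces gives 3-chloro-8-methyldecane.

3-chloro-8-methyldecane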